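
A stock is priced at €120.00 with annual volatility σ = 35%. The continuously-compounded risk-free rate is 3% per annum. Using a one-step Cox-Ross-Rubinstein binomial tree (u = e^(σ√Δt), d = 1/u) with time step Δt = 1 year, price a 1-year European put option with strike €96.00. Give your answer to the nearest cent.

CRR parameters: u = e^(σ√Δt) = e^(0.35·√1) = 1.4191, d = 1/u = 0.7047
Per-period rate: rΔt = 0.03·1 = 0.03, so R = e^0.03 = 1.0305
Risk-neutral probability p = (e^0.03 − 0.7047)/(1.4191 − 0.7047) = 0.3258/0.7144 = 0.4560
Terminal stock prices: S_u = 170.3, S_d = 84.56
Terminal payoffs (K − S): max(-74.29, 0) = 0, max(11.44, 0) = 11.44
Node 0 (S = 120): V_0 = e^(−0.03)·[0.4560·0.0000 + 0.5440·11.4374] = 6.0379

€6.04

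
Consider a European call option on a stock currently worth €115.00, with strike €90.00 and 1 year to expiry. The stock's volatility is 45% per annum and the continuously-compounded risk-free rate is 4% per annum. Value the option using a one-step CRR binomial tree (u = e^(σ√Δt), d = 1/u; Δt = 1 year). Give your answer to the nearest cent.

CRR parameters: u = e^(σ√Δt) = e^(0.45·√1) = 1.5683, d = 1/u = 0.6376
Per-period rate: rΔt = 0.04·1 = 0.04, so R = e^0.04 = 1.0408
Risk-neutral probability p = (e^0.04 − 0.6376)/(1.5683 − 0.6376) = 0.4032/0.9307 = 0.4332
Terminal stock prices: S_u = 180.4, S_d = 73.33
Terminal payoffs (S − K): max(90.36, 0) = 90.36, max(-16.67, 0) = 0
Node 0 (S = 115): V_0 = e^(−0.04)·[0.4332·90.3559 + 0.5668·0.0000] = 37.6084

€37.61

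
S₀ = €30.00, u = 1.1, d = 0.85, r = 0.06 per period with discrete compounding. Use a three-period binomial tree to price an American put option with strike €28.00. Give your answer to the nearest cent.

Risk-neutral probability p = (1 + 0.06 − 0.85)/(1.1 − 0.85) = 0.2100/0.2500 = 0.8400
Terminal stock prices: S_uuu = 39.93, S_uud = 30.86, S_udd = 23.84, S_ddd = 18.42
Terminal payoffs (K − S): max(-11.93, 0) = 0, max(-2.855, 0) = 0, max(4.158, 0) = 4.158, max(9.576, 0) = 9.576
Node uu (S = 36.3): continuation = 1/1.06·[0.8400·0.0000 + 0.1600·0.0000] = 0.0000; exercise value = 0.0000 ≤ continuation, so V_uu = 0.0000
Node ud (S = 28.05): continuation = 1/1.06·[0.8400·0.0000 + 0.1600·4.1575] = 0.6275; exercise value = 0.0000 ≤ continuation, so V_ud = 0.6275
Node dd (S = 21.67): continuation = 1/1.06·[0.8400·4.1575 + 0.1600·9.5763] = 4.7401; exercise value = 6.3250 > continuation, so V_dd = 6.3250 (exercise)
Node u (S = 33): continuation = 1/1.06·[0.8400·0.0000 + 0.1600·0.6275] = 0.0947; exercise value = 0.0000 ≤ continuation, so V_u = 0.0947
Node d (S = 25.5): continuation = 1/1.06·[0.8400·0.6275 + 0.1600·6.3250] = 1.4520; exercise value = 2.5000 > continuation, so V_d = 2.5000 (exercise)
Node 0 (S = 30): continuation = 1/1.06·[0.8400·0.0947 + 0.1600·2.5000] = 0.4524; exercise value = 0.0000 ≤ continuation, so V_0 = 0.4524

€0.45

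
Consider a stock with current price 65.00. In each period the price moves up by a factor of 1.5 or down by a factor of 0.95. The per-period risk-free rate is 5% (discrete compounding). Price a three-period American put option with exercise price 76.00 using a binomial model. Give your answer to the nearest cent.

Risk-neutral probability p = (1 + 0.05 − 0.95)/(1.5 − 0.95) = 0.1000/0.5500 = 0.1818
Terminal stock prices: S_uuu = 219.4, S_uud = 138.9, S_udd = 87.99, S_ddd = 55.73
Terminal payoffs (K − S): max(-143.4, 0) = 0, max(-62.94, 0) = 0, max(-11.99, 0) = 0, max(20.27, 0) = 20.27
Node uu (S = 146.2): continuation = 1/1.05·[0.1818·0.0000 + 0.8182·0.0000] = 0.0000; exercise value = 0.0000 ≤ continuation, so V_uu = 0.0000
Node ud (S = 92.62): continuation = 1/1.05·[0.1818·0.0000 + 0.8182·0.0000] = 0.0000; exercise value = 0.0000 ≤ continuation, so V_ud = 0.0000
Node dd (S = 58.66): continuation = 1/1.05·[0.1818·0.0000 + 0.8182·20.2706] = 15.7953; exercise value = 17.3375 > continuation, so V_dd = 17.3375 (exercise)
Node u (S = 97.5): continuation = 1/1.05·[0.1818·0.0000 + 0.8182·0.0000] = 0.0000; exercise value = 0.0000 ≤ continuation, so V_u = 0.0000
Node d (S = 61.75): continuation = 1/1.05·[0.1818·0.0000 + 0.8182·17.3375] = 13.5097; exercise value = 14.2500 > continuation, so V_d = 14.2500 (exercise)
Node 0 (S = 65): continuation = 1/1.05·[0.1818·0.0000 + 0.8182·14.2500] = 11.1039; exercise value = 11.0000 ≤ continuation, so V_0 = 11.1039

11.10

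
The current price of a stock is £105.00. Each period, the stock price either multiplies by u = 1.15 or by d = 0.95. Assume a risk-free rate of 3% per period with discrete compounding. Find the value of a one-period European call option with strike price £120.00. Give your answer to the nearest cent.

£0.29

Risk-neutral probability p = (1 + 0.03 − 0.95)/(1.15 − 0.95) = 0.0800/0.2000 = 0.4000
Terminal stock prices: S_u = 120.7, S_d = 99.75
Terminal payoffs (S − K): max(0.75, 0) = 0.75, max(-20.25, 0) = 0
Node 0 (S = 105): V_0 = 1/1.03·[0.4000·0.7500 + 0.6000·0.0000] = 0.2913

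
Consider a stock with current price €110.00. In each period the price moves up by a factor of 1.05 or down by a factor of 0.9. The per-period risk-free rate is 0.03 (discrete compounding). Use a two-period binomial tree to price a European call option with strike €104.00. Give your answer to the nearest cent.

€12.23

Risk-neutral probability p = (1 + 0.03 − 0.9)/(1.05 − 0.9) = 0.1300/0.1500 = 0.8667
Terminal stock prices: S_uu = 121.3, S_ud = 104, S_dd = 89.1
Terminal payoffs (S − K): max(17.28, 0) = 17.28, max(-0.05, 0) = 0, max(-14.9, 0) = 0
Node u (S = 115.5): V_u = 1/1.03·[0.8667·17.2750 + 0.1333·0.0000] = 14.5356
Node d (S = 99): V_d = 1/1.03·[0.8667·0.0000 + 0.1333·0.0000] = 0.0000
Node 0 (S = 110): V_0 = 1/1.03·[0.8667·14.5356 + 0.1333·0.0000] = 12.2306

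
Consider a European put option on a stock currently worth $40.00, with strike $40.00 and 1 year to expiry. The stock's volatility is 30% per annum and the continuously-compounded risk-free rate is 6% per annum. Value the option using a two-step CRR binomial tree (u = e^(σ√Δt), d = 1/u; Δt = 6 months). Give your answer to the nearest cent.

$3.02

CRR parameters: u = e^(σ√Δt) = e^(0.3·√0.5) = 1.2363, d = 1/u = 0.8089
Per-period rate: rΔt = 0.06·0.5 = 0.03, so R = e^0.03 = 1.0305
Risk-neutral probability p = (e^0.03 − 0.8089)/(1.2363 − 0.8089) = 0.2216/0.4275 = 0.5184
Terminal stock prices: S_uu = 61.14, S_ud = 40, S_dd = 26.17
Terminal payoffs (K − S): max(-21.14, 0) = 0, max(0, 0) = 0, max(13.83, 0) = 13.83
Node u (S = 49.45): V_u = e^(−0.03)·[0.5184·0.0000 + 0.4816·0.0000] = 0.0000
Node d (S = 32.35): V_d = e^(−0.03)·[0.5184·0.0000 + 0.4816·13.8300] = 6.4635
Node 0 (S = 40): V_0 = e^(−0.03)·[0.5184·0.0000 + 0.4816·6.4635] = 3.0208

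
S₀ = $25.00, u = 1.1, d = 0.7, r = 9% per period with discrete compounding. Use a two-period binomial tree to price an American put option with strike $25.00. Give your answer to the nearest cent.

$0.29

Risk-neutral probability p = (1 + 0.09 − 0.7)/(1.1 − 0.7) = 0.3900/0.4000 = 0.9750
Terminal stock prices: S_uu = 30.25, S_ud = 19.25, S_dd = 12.25
Terminal payoffs (K − S): max(-5.25, 0) = 0, max(5.75, 0) = 5.75, max(12.75, 0) = 12.75
Node u (S = 27.5): continuation = 1/1.09·[0.9750·0.0000 + 0.0250·5.7500] = 0.1319; exercise value = 0.0000 ≤ continuation, so V_u = 0.1319
Node d (S = 17.5): continuation = 1/1.09·[0.9750·5.7500 + 0.0250·12.7500] = 5.4358; exercise value = 7.5000 > continuation, so V_d = 7.5000 (exercise)
Node 0 (S = 25): continuation = 1/1.09·[0.9750·0.1319 + 0.0250·7.5000] = 0.2900; exercise value = 0.0000 ≤ continuation, so V_0 = 0.2900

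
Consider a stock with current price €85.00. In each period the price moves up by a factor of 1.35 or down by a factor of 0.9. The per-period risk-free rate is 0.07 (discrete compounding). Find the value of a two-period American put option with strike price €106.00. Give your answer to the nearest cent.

Risk-neutral probability p = (1 + 0.07 − 0.9)/(1.35 − 0.9) = 0.1700/0.4500 = 0.3778
Terminal stock prices: S_uu = 154.9, S_ud = 103.3, S_dd = 68.85
Terminal payoffs (K − S): max(-48.91, 0) = 0, max(2.725, 0) = 2.725, max(37.15, 0) = 37.15
Node u (S = 114.8): continuation = 1/1.07·[0.3778·0.0000 + 0.6222·2.7250] = 1.5846; exercise value = 0.0000 ≤ continuation, so V_u = 1.5846
Node d (S = 76.5): continuation = 1/1.07·[0.3778·2.7250 + 0.6222·37.1500] = 22.5654; exercise value = 29.5000 > continuation, so V_d = 29.5000 (exercise)
Node 0 (S = 85): continuation = 1/1.07·[0.3778·1.5846 + 0.6222·29.5000] = 17.7142; exercise value = 21.0000 > continuation, so V_0 = 21.0000 (exercise)

€21.00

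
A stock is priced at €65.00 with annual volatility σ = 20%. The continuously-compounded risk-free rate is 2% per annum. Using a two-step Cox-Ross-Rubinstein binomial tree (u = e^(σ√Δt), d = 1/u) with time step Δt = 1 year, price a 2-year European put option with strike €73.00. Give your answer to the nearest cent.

€10.90

CRR parameters: u = e^(σ√Δt) = e^(0.2·√1) = 1.2214, d = 1/u = 0.8187
Per-period rate: rΔt = 0.02·1 = 0.02, so R = e^0.02 = 1.0202
Risk-neutral probability p = (e^0.02 − 0.8187)/(1.2214 − 0.8187) = 0.2015/0.4027 = 0.5003
Terminal stock prices: S_uu = 96.97, S_ud = 65, S_dd = 43.57
Terminal payoffs (K − S): max(-23.97, 0) = 0, max(8, 0) = 8, max(29.43, 0) = 29.43
Node u (S = 79.39): V_u = e^(−0.02)·[0.5003·0.0000 + 0.4997·8.0000] = 3.9182
Node d (S = 53.22): V_d = e^(−0.02)·[0.5003·8.0000 + 0.4997·29.4292] = 18.3370
Node 0 (S = 65): V_0 = e^(−0.02)·[0.5003·3.9182 + 0.4997·18.3370] = 10.9025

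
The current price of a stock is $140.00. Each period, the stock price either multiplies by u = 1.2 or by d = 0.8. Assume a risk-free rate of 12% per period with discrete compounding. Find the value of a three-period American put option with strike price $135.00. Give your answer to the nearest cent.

Risk-neutral probability p = (1 + 0.12 − 0.8)/(1.2 − 0.8) = 0.3200/0.4000 = 0.8000
Terminal stock prices: S_uuu = 241.9, S_uud = 161.3, S_udd = 107.5, S_ddd = 71.68
Terminal payoffs (K − S): max(-106.9, 0) = 0, max(-26.28, 0) = 0, max(27.48, 0) = 27.48, max(63.32, 0) = 63.32
Node uu (S = 201.6): continuation = 1/1.12·[0.8000·0.0000 + 0.2000·0.0000] = 0.0000; exercise value = 0.0000 ≤ continuation, so V_uu = 0.0000
Node ud (S = 134.4): continuation = 1/1.12·[0.8000·0.0000 + 0.2000·27.4800] = 4.9071; exercise value = 0.6000 ≤ continuation, so V_ud = 4.9071
Node dd (S = 89.6): continuation = 1/1.12·[0.8000·27.4800 + 0.2000·63.3200] = 30.9357; exercise value = 45.4000 > continuation, so V_dd = 45.4000 (exercise)
Node u (S = 168): continuation = 1/1.12·[0.8000·0.0000 + 0.2000·4.9071] = 0.8763; exercise value = 0.0000 ≤ continuation, so V_u = 0.8763
Node d (S = 112): continuation = 1/1.12·[0.8000·4.9071 + 0.2000·45.4000] = 11.6122; exercise value = 23.0000 > continuation, so V_d = 23.0000 (exercise)
Node 0 (S = 140): continuation = 1/1.12·[0.8000·0.8763 + 0.2000·23.0000] = 4.7331; exercise value = 0.0000 ≤ continuation, so V_0 = 4.7331

$4.73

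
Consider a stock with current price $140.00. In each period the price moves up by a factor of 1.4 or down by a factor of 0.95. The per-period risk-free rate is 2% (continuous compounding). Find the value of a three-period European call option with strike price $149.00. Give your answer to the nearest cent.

Risk-neutral probability p = (e^0.02 − 0.95)/(1.4 − 0.95) = 0.0702/0.4500 = 0.1560
Terminal stock prices: S_uuu = 384.2, S_uud = 260.7, S_udd = 176.9, S_ddd = 120
Terminal payoffs (S − K): max(235.2, 0) = 235.2, max(111.7, 0) = 111.7, max(27.89, 0) = 27.89, max(-28.97, 0) = 0
Node uu (S = 274.4): V_uu = e^(−0.02)·[0.1560·235.1600 + 0.8440·111.6800] = 128.3504
Node ud (S = 186.2): V_ud = e^(−0.02)·[0.1560·111.6800 + 0.8440·27.8900] = 40.1504
Node dd (S = 126.3): V_dd = e^(−0.02)·[0.1560·27.8900 + 0.8440·0.0000] = 4.2648
Node u (S = 196): V_u = e^(−0.02)·[0.1560·128.3504 + 0.8440·40.1504] = 52.8424
Node d (S = 133): V_d = e^(−0.02)·[0.1560·40.1504 + 0.8440·4.2648] = 9.6677
Node 0 (S = 140): V_0 = e^(−0.02)·[0.1560·52.8424 + 0.8440·9.6677] = 16.0783

$16.08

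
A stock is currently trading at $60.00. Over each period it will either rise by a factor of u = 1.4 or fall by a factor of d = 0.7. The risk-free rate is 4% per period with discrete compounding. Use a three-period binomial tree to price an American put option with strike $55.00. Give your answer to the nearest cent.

Risk-neutral probability p = (1 + 0.04 − 0.7)/(1.4 − 0.7) = 0.3400/0.7000 = 0.4857
Terminal stock prices: S_uuu = 164.6, S_uud = 82.32, S_udd = 41.16, S_ddd = 20.58
Terminal payoffs (K − S): max(-109.6, 0) = 0, max(-27.32, 0) = 0, max(13.84, 0) = 13.84, max(34.42, 0) = 34.42
Node uu (S = 117.6): continuation = 1/1.04·[0.4857·0.0000 + 0.5143·0.0000] = 0.0000; exercise value = 0.0000 ≤ continuation, so V_uu = 0.0000
Node ud (S = 58.8): continuation = 1/1.04·[0.4857·0.0000 + 0.5143·13.8400] = 6.8440; exercise value = 0.0000 ≤ continuation, so V_ud = 6.8440
Node dd (S = 29.4): continuation = 1/1.04·[0.4857·13.8400 + 0.5143·34.4200] = 23.4846; exercise value = 25.6000 > continuation, so V_dd = 25.6000 (exercise)
Node u (S = 84): continuation = 1/1.04·[0.4857·0.0000 + 0.5143·6.8440] = 3.3844; exercise value = 0.0000 ≤ continuation, so V_u = 3.3844
Node d (S = 42): continuation = 1/1.04·[0.4857·6.8440 + 0.5143·25.6000] = 15.8557; exercise value = 13.0000 ≤ continuation, so V_d = 15.8557
Node 0 (S = 60): continuation = 1/1.04·[0.4857·3.3844 + 0.5143·15.8557] = 9.4213; exercise value = 0.0000 ≤ continuation, so V_0 = 9.4213

$9.42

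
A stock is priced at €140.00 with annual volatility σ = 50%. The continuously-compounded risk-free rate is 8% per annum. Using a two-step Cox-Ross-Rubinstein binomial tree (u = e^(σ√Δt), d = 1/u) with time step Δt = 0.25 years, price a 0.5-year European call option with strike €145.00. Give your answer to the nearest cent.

€18.82

CRR parameters: u = e^(σ√Δt) = e^(0.5·√0.25) = 1.2840, d = 1/u = 0.7788
Per-period rate: rΔt = 0.08·0.25 = 0.02, so R = e^0.02 = 1.0202
Risk-neutral probability p = (e^0.02 − 0.7788)/(1.2840 − 0.7788) = 0.2414/0.5052 = 0.4778
Terminal stock prices: S_uu = 230.8, S_ud = 140, S_dd = 84.91
Terminal payoffs (S − K): max(85.82, 0) = 85.82, max(-5, 0) = 0, max(-60.09, 0) = 0
Node u (S = 179.8): V_u = e^(−0.02)·[0.4778·85.8210 + 0.5222·0.0000] = 40.1940
Node d (S = 109): V_d = e^(−0.02)·[0.4778·0.0000 + 0.5222·0.0000] = 0.0000
Node 0 (S = 140): V_0 = e^(−0.02)·[0.4778·40.1940 + 0.5222·0.0000] = 18.8247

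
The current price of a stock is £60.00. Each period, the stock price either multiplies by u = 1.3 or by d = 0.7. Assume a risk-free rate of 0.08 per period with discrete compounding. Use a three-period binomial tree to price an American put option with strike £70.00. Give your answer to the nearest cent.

£12.57

Risk-neutral probability p = (1 + 0.08 − 0.7)/(1.3 − 0.7) = 0.3800/0.6000 = 0.6333
Terminal stock prices: S_uuu = 131.8, S_uud = 70.98, S_udd = 38.22, S_ddd = 20.58
Terminal payoffs (K − S): max(-61.82, 0) = 0, max(-0.98, 0) = 0, max(31.78, 0) = 31.78, max(49.42, 0) = 49.42
Node uu (S = 101.4): continuation = 1/1.08·[0.6333·0.0000 + 0.3667·0.0000] = 0.0000; exercise value = 0.0000 ≤ continuation, so V_uu = 0.0000
Node ud (S = 54.6): continuation = 1/1.08·[0.6333·0.0000 + 0.3667·31.7800] = 10.7895; exercise value = 15.4000 > continuation, so V_ud = 15.4000 (exercise)
Node dd (S = 29.4): continuation = 1/1.08·[0.6333·31.7800 + 0.3667·49.4200] = 35.4148; exercise value = 40.6000 > continuation, so V_dd = 40.6000 (exercise)
Node u (S = 78): continuation = 1/1.08·[0.6333·0.0000 + 0.3667·15.4000] = 5.2284; exercise value = 0.0000 ≤ continuation, so V_u = 5.2284
Node d (S = 42): continuation = 1/1.08·[0.6333·15.4000 + 0.3667·40.6000] = 22.8148; exercise value = 28.0000 > continuation, so V_d = 28.0000 (exercise)
Node 0 (S = 60): continuation = 1/1.08·[0.6333·5.2284 + 0.3667·28.0000] = 12.5722; exercise value = 10.0000 ≤ continuation, so V_0 = 12.5722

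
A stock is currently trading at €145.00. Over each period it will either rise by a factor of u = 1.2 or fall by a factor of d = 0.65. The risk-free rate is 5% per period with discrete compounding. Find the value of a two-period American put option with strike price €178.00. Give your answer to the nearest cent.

Risk-neutral probability p = (1 + 0.05 − 0.65)/(1.2 − 0.65) = 0.4000/0.5500 = 0.7273
Terminal stock prices: S_uu = 208.8, S_ud = 113.1, S_dd = 61.26
Terminal payoffs (K − S): max(-30.8, 0) = 0, max(64.9, 0) = 64.9, max(116.7, 0) = 116.7
Node u (S = 174): continuation = 1/1.05·[0.7273·0.0000 + 0.2727·64.9000] = 16.8571; exercise value = 4.0000 ≤ continuation, so V_u = 16.8571
Node d (S = 94.25): continuation = 1/1.05·[0.7273·64.9000 + 0.2727·116.7375] = 75.2738; exercise value = 83.7500 > continuation, so V_d = 83.7500 (exercise)
Node 0 (S = 145): continuation = 1/1.05·[0.7273·16.8571 + 0.2727·83.7500] = 33.4292; exercise value = 33.0000 ≤ continuation, so V_0 = 33.4292

€33.43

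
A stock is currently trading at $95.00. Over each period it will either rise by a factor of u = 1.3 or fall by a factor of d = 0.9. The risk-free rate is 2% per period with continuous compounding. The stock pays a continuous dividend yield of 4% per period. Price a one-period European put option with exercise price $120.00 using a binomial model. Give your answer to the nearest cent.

$27.04

Per-period risk-free factor R = e^0.02 = 1.0202; dividend-adjusted growth = e^(0.02−0.04) = 0.9802.
Risk-neutral probability p = (0.9802 − 0.9)/(1.3 − 0.9) = 0.0802/0.4000 = 0.2005
Terminal stock prices: S_u = 123.5, S_d = 85.5
Terminal payoffs (K − S): max(-3.5, 0) = 0, max(34.5, 0) = 34.5
Node 0 (S = 95): V_0 = e^(−0.02)·[0.2005·0.0000 + 0.7995·34.5000] = 27.0367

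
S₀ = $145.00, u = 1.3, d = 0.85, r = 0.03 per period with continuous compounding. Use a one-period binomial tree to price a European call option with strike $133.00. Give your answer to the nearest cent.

$21.60

Risk-neutral probability p = (e^0.03 − 0.85)/(1.3 − 0.85) = 0.1805/0.4500 = 0.4010
Terminal stock prices: S_u = 188.5, S_d = 123.2
Terminal payoffs (S − K): max(55.5, 0) = 55.5, max(-9.75, 0) = 0
Node 0 (S = 145): V_0 = e^(−0.03)·[0.4010·55.5000 + 0.5990·0.0000] = 21.5983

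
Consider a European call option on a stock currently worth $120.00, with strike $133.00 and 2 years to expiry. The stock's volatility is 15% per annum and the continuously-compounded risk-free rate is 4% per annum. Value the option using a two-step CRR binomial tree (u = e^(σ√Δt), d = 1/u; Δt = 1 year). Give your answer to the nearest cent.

$9.57

CRR parameters: u = e^(σ√Δt) = e^(0.15·√1) = 1.1618, d = 1/u = 0.8607
Per-period rate: rΔt = 0.04·1 = 0.04, so R = e^0.04 = 1.0408
Risk-neutral probability p = (e^0.04 − 0.8607)/(1.1618 − 0.8607) = 0.1801/0.3011 = 0.5981
Terminal stock prices: S_uu = 162, S_ud = 120, S_dd = 88.9
Terminal payoffs (S − K): max(28.98, 0) = 28.98, max(-13, 0) = 0, max(-44.1, 0) = 0
Node u (S = 139.4): V_u = e^(−0.04)·[0.5981·28.9831 + 0.4019·0.0000] = 16.6550
Node d (S = 103.3): V_d = e^(−0.04)·[0.5981·0.0000 + 0.4019·0.0000] = 0.0000
Node 0 (S = 120): V_0 = e^(−0.04)·[0.5981·16.6550 + 0.4019·0.0000] = 9.5707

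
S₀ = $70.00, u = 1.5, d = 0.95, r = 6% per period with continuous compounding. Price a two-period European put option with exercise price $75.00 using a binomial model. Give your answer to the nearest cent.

Risk-neutral probability p = (e^0.06 − 0.95)/(1.5 − 0.95) = 0.1118/0.5500 = 0.2033
Terminal stock prices: S_uu = 157.5, S_ud = 99.75, S_dd = 63.17
Terminal payoffs (K − S): max(-82.5, 0) = 0, max(-24.75, 0) = 0, max(11.83, 0) = 11.83
Node u (S = 105): V_u = e^(−0.06)·[0.2033·0.0000 + 0.7967·0.0000] = 0.0000
Node d (S = 66.5): V_d = e^(−0.06)·[0.2033·0.0000 + 0.7967·11.8250] = 8.8719
Node 0 (S = 70): V_0 = e^(−0.06)·[0.2033·0.0000 + 0.7967·8.8719] = 6.6563

$6.66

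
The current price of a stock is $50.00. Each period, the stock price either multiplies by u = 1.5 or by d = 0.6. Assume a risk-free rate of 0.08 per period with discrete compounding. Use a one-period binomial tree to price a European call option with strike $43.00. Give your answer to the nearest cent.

$15.80

Risk-neutral probability p = (1 + 0.08 − 0.6)/(1.5 − 0.6) = 0.4800/0.9000 = 0.5333
Terminal stock prices: S_u = 75, S_d = 30
Terminal payoffs (S − K): max(32, 0) = 32, max(-13, 0) = 0
Node 0 (S = 50): V_0 = 1/1.08·[0.5333·32.0000 + 0.4667·0.0000] = 15.8025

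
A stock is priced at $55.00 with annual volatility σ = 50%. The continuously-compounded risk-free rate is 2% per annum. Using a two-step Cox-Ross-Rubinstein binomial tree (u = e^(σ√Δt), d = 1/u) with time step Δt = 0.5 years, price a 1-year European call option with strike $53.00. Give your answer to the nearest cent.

CRR parameters: u = e^(σ√Δt) = e^(0.5·√0.5) = 1.4241, d = 1/u = 0.7022
Per-period rate: rΔt = 0.02·0.5 = 0.01, so R = e^0.01 = 1.0101
Risk-neutral probability p = (e^0.01 − 0.7022)/(1.4241 − 0.7022) = 0.3079/0.7219 = 0.4264
Terminal stock prices: S_uu = 111.5, S_ud = 55, S_dd = 27.12
Terminal payoffs (S − K): max(58.55, 0) = 58.55, max(2, 0) = 2, max(-25.88, 0) = 0
Node u (S = 78.33): V_u = e^(−0.01)·[0.4264·58.5463 + 0.5736·2.0000] = 25.8539
Node d (S = 38.62): V_d = e^(−0.01)·[0.4264·2.0000 + 0.5736·0.0000] = 0.8444
Node 0 (S = 55): V_0 = e^(−0.01)·[0.4264·25.8539 + 0.5736·0.8444] = 11.3950

$11.39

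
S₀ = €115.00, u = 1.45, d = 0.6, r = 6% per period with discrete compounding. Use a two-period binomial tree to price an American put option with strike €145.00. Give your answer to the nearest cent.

€42.83

Risk-neutral probability p = (1 + 0.06 − 0.6)/(1.45 − 0.6) = 0.4600/0.8500 = 0.5412
Terminal stock prices: S_uu = 241.8, S_ud = 100, S_dd = 41.4
Terminal payoffs (K − S): max(-96.79, 0) = 0, max(44.95, 0) = 44.95, max(103.6, 0) = 103.6
Node u (S = 166.8): continuation = 1/1.06·[0.5412·0.0000 + 0.4588·44.9500] = 19.4567; exercise value = 0.0000 ≤ continuation, so V_u = 19.4567
Node d (S = 69): continuation = 1/1.06·[0.5412·44.9500 + 0.4588·103.6000] = 67.7925; exercise value = 76.0000 > continuation, so V_d = 76.0000 (exercise)
Node 0 (S = 115): continuation = 1/1.06·[0.5412·19.4567 + 0.4588·76.0000] = 42.8303; exercise value = 30.0000 ≤ continuation, so V_0 = 42.8303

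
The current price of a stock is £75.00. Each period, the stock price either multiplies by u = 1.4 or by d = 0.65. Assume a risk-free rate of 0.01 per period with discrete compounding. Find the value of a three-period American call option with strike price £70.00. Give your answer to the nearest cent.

Risk-neutral probability p = (1 + 0.01 − 0.65)/(1.4 − 0.65) = 0.3600/0.7500 = 0.4800
Terminal stock prices: S_uuu = 205.8, S_uud = 95.55, S_udd = 44.36, S_ddd = 20.6
Terminal payoffs (S − K): max(135.8, 0) = 135.8, max(25.55, 0) = 25.55, max(-25.64, 0) = 0, max(-49.4, 0) = 0
Node uu (S = 147): continuation = 1/1.01·[0.4800·135.8000 + 0.5200·25.5500] = 77.6931; exercise value = 77.0000 ≤ continuation, so V_uu = 77.6931
Node ud (S = 68.25): continuation = 1/1.01·[0.4800·25.5500 + 0.5200·0.0000] = 12.1426; exercise value = 0.0000 ≤ continuation, so V_ud = 12.1426
Node dd (S = 31.69): continuation = 1/1.01·[0.4800·0.0000 + 0.5200·0.0000] = 0.0000; exercise value = 0.0000 ≤ continuation, so V_dd = 0.0000
Node u (S = 105): continuation = 1/1.01·[0.4800·77.6931 + 0.5200·12.1426] = 43.1751; exercise value = 35.0000 ≤ continuation, so V_u = 43.1751
Node d (S = 48.75): continuation = 1/1.01·[0.4800·12.1426 + 0.5200·0.0000] = 5.7707; exercise value = 0.0000 ≤ continuation, so V_d = 5.7707
Node 0 (S = 75): continuation = 1/1.01·[0.4800·43.1751 + 0.5200·5.7707] = 23.4899; exercise value = 5.0000 ≤ continuation, so V_0 = 23.4899

£23.49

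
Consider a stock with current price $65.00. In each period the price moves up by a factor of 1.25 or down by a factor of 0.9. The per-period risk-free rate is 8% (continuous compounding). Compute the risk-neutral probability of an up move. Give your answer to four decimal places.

Risk-neutral probability p = (e^0.08 − 0.9)/(1.25 − 0.9) = 0.1833/0.3500 = 0.5237

p = 0.5237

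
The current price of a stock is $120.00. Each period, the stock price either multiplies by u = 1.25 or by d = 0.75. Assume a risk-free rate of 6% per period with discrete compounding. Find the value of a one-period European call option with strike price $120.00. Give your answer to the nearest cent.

$17.55

Risk-neutral probability p = (1 + 0.06 − 0.75)/(1.25 − 0.75) = 0.3100/0.5000 = 0.6200
Terminal stock prices: S_u = 150, S_d = 90
Terminal payoffs (S − K): max(30, 0) = 30, max(-30, 0) = 0
Node 0 (S = 120): V_0 = 1/1.06·[0.6200·30.0000 + 0.3800·0.0000] = 17.5472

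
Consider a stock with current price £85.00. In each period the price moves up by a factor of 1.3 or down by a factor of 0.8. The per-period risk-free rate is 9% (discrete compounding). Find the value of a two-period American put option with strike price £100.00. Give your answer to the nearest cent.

Risk-neutral probability p = (1 + 0.09 − 0.8)/(1.3 − 0.8) = 0.2900/0.5000 = 0.5800
Terminal stock prices: S_uu = 143.7, S_ud = 88.4, S_dd = 54.4
Terminal payoffs (K − S): max(-43.65, 0) = 0, max(11.6, 0) = 11.6, max(45.6, 0) = 45.6
Node u (S = 110.5): continuation = 1/1.09·[0.5800·0.0000 + 0.4200·11.6000] = 4.4697; exercise value = 0.0000 ≤ continuation, so V_u = 4.4697
Node d (S = 68): continuation = 1/1.09·[0.5800·11.6000 + 0.4200·45.6000] = 23.7431; exercise value = 32.0000 > continuation, so V_d = 32.0000 (exercise)
Node 0 (S = 85): continuation = 1/1.09·[0.5800·4.4697 + 0.4200·32.0000] = 14.7087; exercise value = 15.0000 > continuation, so V_0 = 15.0000 (exercise)

£15.00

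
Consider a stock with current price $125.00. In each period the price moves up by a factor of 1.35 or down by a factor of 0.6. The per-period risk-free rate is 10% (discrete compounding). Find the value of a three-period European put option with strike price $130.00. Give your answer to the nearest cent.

Risk-neutral probability p = (1 + 0.1 − 0.6)/(1.35 − 0.6) = 0.5000/0.7500 = 0.6667
Terminal stock prices: S_uuu = 307.5, S_uud = 136.7, S_udd = 60.75, S_ddd = 27
Terminal payoffs (K − S): max(-177.5, 0) = 0, max(-6.688, 0) = 0, max(69.25, 0) = 69.25, max(103, 0) = 103
Node uu (S = 227.8): V_uu = 1/1.1·[0.6667·0.0000 + 0.3333·0.0000] = 0.0000
Node ud (S = 101.2): V_ud = 1/1.1·[0.6667·0.0000 + 0.3333·69.2500] = 20.9848
Node dd (S = 45): V_dd = 1/1.1·[0.6667·69.2500 + 0.3333·103.0000] = 73.1818
Node u (S = 168.8): V_u = 1/1.1·[0.6667·0.0000 + 0.3333·20.9848] = 6.3590
Node d (S = 75): V_d = 1/1.1·[0.6667·20.9848 + 0.3333·73.1818] = 34.8944
Node 0 (S = 125): V_0 = 1/1.1·[0.6667·6.3590 + 0.3333·34.8944] = 14.4280

$14.43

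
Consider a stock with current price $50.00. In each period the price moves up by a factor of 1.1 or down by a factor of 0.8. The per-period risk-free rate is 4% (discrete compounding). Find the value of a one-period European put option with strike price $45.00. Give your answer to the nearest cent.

$0.96

Risk-neutral probability p = (1 + 0.04 − 0.8)/(1.1 − 0.8) = 0.2400/0.3000 = 0.8000
Terminal stock prices: S_u = 55, S_d = 40
Terminal payoffs (K − S): max(-10, 0) = 0, max(5, 0) = 5
Node 0 (S = 50): V_0 = 1/1.04·[0.8000·0.0000 + 0.2000·5.0000] = 0.9615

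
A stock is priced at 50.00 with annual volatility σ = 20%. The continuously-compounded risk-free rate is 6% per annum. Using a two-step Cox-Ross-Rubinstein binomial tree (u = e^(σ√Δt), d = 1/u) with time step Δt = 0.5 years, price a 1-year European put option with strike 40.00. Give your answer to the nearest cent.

CRR parameters: u = e^(σ√Δt) = e^(0.2·√0.5) = 1.1519, d = 1/u = 0.8681
Per-period rate: rΔt = 0.06·0.5 = 0.03, so R = e^0.03 = 1.0305
Risk-neutral probability p = (e^0.03 − 0.8681)/(1.1519 − 0.8681) = 0.1623/0.2838 = 0.5720
Terminal stock prices: S_uu = 66.34, S_ud = 50, S_dd = 37.68
Terminal payoffs (K − S): max(-26.34, 0) = 0, max(-10, 0) = 0, max(2.318, 0) = 2.318
Node u (S = 57.6): V_u = e^(−0.03)·[0.5720·0.0000 + 0.4280·0.0000] = 0.0000
Node d (S = 43.41): V_d = e^(−0.03)·[0.5720·0.0000 + 0.4280·2.3181] = 0.9628
Node 0 (S = 50): V_0 = e^(−0.03)·[0.5720·0.0000 + 0.4280·0.9628] = 0.3999

0.40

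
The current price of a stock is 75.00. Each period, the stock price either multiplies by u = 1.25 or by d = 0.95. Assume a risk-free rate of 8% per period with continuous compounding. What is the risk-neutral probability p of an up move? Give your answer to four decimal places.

Risk-neutral probability p = (e^0.08 − 0.95)/(1.25 − 0.95) = 0.1333/0.3000 = 0.4443

p = 0.4443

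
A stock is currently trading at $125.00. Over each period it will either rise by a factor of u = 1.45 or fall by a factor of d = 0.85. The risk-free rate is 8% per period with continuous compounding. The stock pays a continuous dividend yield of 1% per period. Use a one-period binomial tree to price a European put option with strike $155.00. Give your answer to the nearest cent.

Per-period risk-free factor R = e^0.08 = 1.0833; dividend-adjusted growth = e^(0.08−0.01) = 1.0725.
Risk-neutral probability p = (1.0725 − 0.85)/(1.45 − 0.85) = 0.2225/0.6000 = 0.3708
Terminal stock prices: S_u = 181.2, S_d = 106.2
Terminal payoffs (K − S): max(-26.25, 0) = 0, max(48.75, 0) = 48.75
Node 0 (S = 125): V_0 = e^(−0.08)·[0.3708·0.0000 + 0.6292·48.7500] = 28.3131

$28.31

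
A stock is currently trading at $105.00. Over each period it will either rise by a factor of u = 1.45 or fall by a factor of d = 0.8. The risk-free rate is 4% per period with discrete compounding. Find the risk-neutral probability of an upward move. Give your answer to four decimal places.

p = 0.3692

Risk-neutral probability p = (1 + 0.04 − 0.8)/(1.45 − 0.8) = 0.2400/0.6500 = 0.3692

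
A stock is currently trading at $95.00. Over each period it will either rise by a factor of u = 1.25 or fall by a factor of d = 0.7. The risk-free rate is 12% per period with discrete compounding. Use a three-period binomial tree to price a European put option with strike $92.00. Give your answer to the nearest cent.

Risk-neutral probability p = (1 + 0.12 − 0.7)/(1.25 − 0.7) = 0.4200/0.5500 = 0.7636
Terminal stock prices: S_uuu = 185.5, S_uud = 103.9, S_udd = 58.19, S_ddd = 32.58
Terminal payoffs (K − S): max(-93.55, 0) = 0, max(-11.91, 0) = 0, max(33.81, 0) = 33.81, max(59.42, 0) = 59.42
Node uu (S = 148.4): V_uu = 1/1.12·[0.7636·0.0000 + 0.2364·0.0000] = 0.0000
Node ud (S = 83.12): V_ud = 1/1.12·[0.7636·0.0000 + 0.2364·33.8125] = 7.1358
Node dd (S = 46.55): V_dd = 1/1.12·[0.7636·33.8125 + 0.2364·59.4150] = 35.5929
Node u (S = 118.8): V_u = 1/1.12·[0.7636·0.0000 + 0.2364·7.1358] = 1.5059
Node d (S = 66.5): V_d = 1/1.12·[0.7636·7.1358 + 0.2364·35.5929] = 12.3768
Node 0 (S = 95): V_0 = 1/1.12·[0.7636·1.5059 + 0.2364·12.3768] = 3.6387

$3.64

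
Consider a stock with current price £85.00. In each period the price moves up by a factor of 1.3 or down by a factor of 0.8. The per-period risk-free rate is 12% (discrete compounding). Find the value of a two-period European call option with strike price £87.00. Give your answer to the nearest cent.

Risk-neutral probability p = (1 + 0.12 − 0.8)/(1.3 − 0.8) = 0.3200/0.5000 = 0.6400
Terminal stock prices: S_uu = 143.7, S_ud = 88.4, S_dd = 54.4
Terminal payoffs (S − K): max(56.65, 0) = 56.65, max(1.4, 0) = 1.4, max(-32.6, 0) = 0
Node u (S = 110.5): V_u = 1/1.12·[0.6400·56.6500 + 0.3600·1.4000] = 32.8214
Node d (S = 68): V_d = 1/1.12·[0.6400·1.4000 + 0.3600·0.0000] = 0.8000
Node 0 (S = 85): V_0 = 1/1.12·[0.6400·32.8214 + 0.3600·0.8000] = 19.0122

£19.01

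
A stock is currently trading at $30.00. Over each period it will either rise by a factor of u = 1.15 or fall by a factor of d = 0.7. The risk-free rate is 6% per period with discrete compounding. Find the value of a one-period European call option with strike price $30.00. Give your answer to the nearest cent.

$3.40

Risk-neutral probability p = (1 + 0.06 − 0.7)/(1.15 − 0.7) = 0.3600/0.4500 = 0.8000
Terminal stock prices: S_u = 34.5, S_d = 21
Terminal payoffs (S − K): max(4.5, 0) = 4.5, max(-9, 0) = 0
Node 0 (S = 30): V_0 = 1/1.06·[0.8000·4.5000 + 0.2000·0.0000] = 3.3962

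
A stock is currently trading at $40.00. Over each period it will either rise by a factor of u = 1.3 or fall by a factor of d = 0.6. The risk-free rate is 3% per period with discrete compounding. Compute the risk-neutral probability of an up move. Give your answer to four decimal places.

Risk-neutral probability p = (1 + 0.03 − 0.6)/(1.3 − 0.6) = 0.4300/0.7000 = 0.6143

p = 0.6143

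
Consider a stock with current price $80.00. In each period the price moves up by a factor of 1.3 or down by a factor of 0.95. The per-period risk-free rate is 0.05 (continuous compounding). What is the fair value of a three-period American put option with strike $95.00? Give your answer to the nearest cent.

Risk-neutral probability p = (e^0.05 − 0.95)/(1.3 − 0.95) = 0.1013/0.3500 = 0.2893
Terminal stock prices: S_uuu = 175.8, S_uud = 128.4, S_udd = 93.86, S_ddd = 68.59
Terminal payoffs (K − S): max(-80.76, 0) = 0, max(-33.44, 0) = 0, max(1.14, 0) = 1.14, max(26.41, 0) = 26.41
Node uu (S = 135.2): continuation = e^(−0.05)·[0.2893·0.0000 + 0.7107·0.0000] = 0.0000; exercise value = 0.0000 ≤ continuation, so V_uu = 0.0000
Node ud (S = 98.8): continuation = e^(−0.05)·[0.2893·0.0000 + 0.7107·1.1400] = 0.7706; exercise value = 0.0000 ≤ continuation, so V_ud = 0.7706
Node dd (S = 72.2): continuation = e^(−0.05)·[0.2893·1.1400 + 0.7107·26.4100] = 18.1668; exercise value = 22.8000 > continuation, so V_dd = 22.8000 (exercise)
Node u (S = 104): continuation = e^(−0.05)·[0.2893·0.0000 + 0.7107·0.7706] = 0.5209; exercise value = 0.0000 ≤ continuation, so V_u = 0.5209
Node d (S = 76): continuation = e^(−0.05)·[0.2893·0.7706 + 0.7107·22.8000] = 15.6248; exercise value = 19.0000 > continuation, so V_d = 19.0000 (exercise)
Node 0 (S = 80): continuation = e^(−0.05)·[0.2893·0.5209 + 0.7107·19.0000] = 12.9873; exercise value = 15.0000 > continuation, so V_0 = 15.0000 (exercise)

$15.00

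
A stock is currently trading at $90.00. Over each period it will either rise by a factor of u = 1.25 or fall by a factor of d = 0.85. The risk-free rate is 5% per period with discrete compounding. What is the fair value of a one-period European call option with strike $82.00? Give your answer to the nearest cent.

Risk-neutral probability p = (1 + 0.05 − 0.85)/(1.25 − 0.85) = 0.2000/0.4000 = 0.5000
Terminal stock prices: S_u = 112.5, S_d = 76.5
Terminal payoffs (S − K): max(30.5, 0) = 30.5, max(-5.5, 0) = 0
Node 0 (S = 90): V_0 = 1/1.05·[0.5000·30.5000 + 0.5000·0.0000] = 14.5238

$14.52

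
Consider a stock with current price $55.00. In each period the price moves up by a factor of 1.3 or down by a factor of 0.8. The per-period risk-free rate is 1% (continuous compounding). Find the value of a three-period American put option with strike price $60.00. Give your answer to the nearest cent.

$12.08

Risk-neutral probability p = (e^0.01 − 0.8)/(1.3 − 0.8) = 0.2101/0.5000 = 0.4201
Terminal stock prices: S_uuu = 120.8, S_uud = 74.36, S_udd = 45.76, S_ddd = 28.16
Terminal payoffs (K − S): max(-60.84, 0) = 0, max(-14.36, 0) = 0, max(14.24, 0) = 14.24, max(31.84, 0) = 31.84
Node uu (S = 92.95): continuation = e^(−0.01)·[0.4201·0.0000 + 0.5799·0.0000] = 0.0000; exercise value = 0.0000 ≤ continuation, so V_uu = 0.0000
Node ud (S = 57.2): continuation = e^(−0.01)·[0.4201·0.0000 + 0.5799·14.2400] = 8.1756; exercise value = 2.8000 ≤ continuation, so V_ud = 8.1756
Node dd (S = 35.2): continuation = e^(−0.01)·[0.4201·14.2400 + 0.5799·31.8400] = 24.2030; exercise value = 24.8000 > continuation, so V_dd = 24.8000 (exercise)
Node u (S = 71.5): continuation = e^(−0.01)·[0.4201·0.0000 + 0.5799·8.1756] = 4.6939; exercise value = 0.0000 ≤ continuation, so V_u = 4.6939
Node d (S = 44): continuation = e^(−0.01)·[0.4201·8.1756 + 0.5799·24.8000] = 17.6388; exercise value = 16.0000 ≤ continuation, so V_d = 17.6388
Node 0 (S = 55): continuation = e^(−0.01)·[0.4201·4.6939 + 0.5799·17.6388] = 12.0792; exercise value = 5.0000 ≤ continuation, so V_0 = 12.0792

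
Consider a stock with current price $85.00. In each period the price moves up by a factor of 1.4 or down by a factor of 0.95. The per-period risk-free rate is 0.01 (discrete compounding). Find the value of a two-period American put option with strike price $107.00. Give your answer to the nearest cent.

Risk-neutral probability p = (1 + 0.01 − 0.95)/(1.4 − 0.95) = 0.0600/0.4500 = 0.1333
Terminal stock prices: S_uu = 166.6, S_ud = 113, S_dd = 76.71
Terminal payoffs (K − S): max(-59.6, 0) = 0, max(-6.05, 0) = 0, max(30.29, 0) = 30.29
Node u (S = 119): continuation = 1/1.01·[0.1333·0.0000 + 0.8667·0.0000] = 0.0000; exercise value = 0.0000 ≤ continuation, so V_u = 0.0000
Node d (S = 80.75): continuation = 1/1.01·[0.1333·0.0000 + 0.8667·30.2875] = 25.9893; exercise value = 26.2500 > continuation, so V_d = 26.2500 (exercise)
Node 0 (S = 85): continuation = 1/1.01·[0.1333·0.0000 + 0.8667·26.2500] = 22.5248; exercise value = 22.0000 ≤ continuation, so V_0 = 22.5248

$22.52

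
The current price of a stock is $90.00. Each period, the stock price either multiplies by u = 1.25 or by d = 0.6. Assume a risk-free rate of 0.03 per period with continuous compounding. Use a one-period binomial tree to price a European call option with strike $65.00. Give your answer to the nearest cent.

Risk-neutral probability p = (e^0.03 − 0.6)/(1.25 − 0.6) = 0.4305/0.6500 = 0.6622
Terminal stock prices: S_u = 112.5, S_d = 54
Terminal payoffs (S − K): max(47.5, 0) = 47.5, max(-11, 0) = 0
Node 0 (S = 90): V_0 = e^(−0.03)·[0.6622·47.5000 + 0.3378·0.0000] = 30.5266

$30.53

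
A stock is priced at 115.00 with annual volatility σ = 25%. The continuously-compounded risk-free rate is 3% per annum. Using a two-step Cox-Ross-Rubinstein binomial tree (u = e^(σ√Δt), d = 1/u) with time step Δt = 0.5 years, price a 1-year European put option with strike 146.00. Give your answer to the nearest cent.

30.97

CRR parameters: u = e^(σ√Δt) = e^(0.25·√0.5) = 1.1934, d = 1/u = 0.8380
Per-period rate: rΔt = 0.03·0.5 = 0.015, so R = e^0.015 = 1.0151
Risk-neutral probability p = (e^0.015 − 0.8380)/(1.1934 − 0.8380) = 0.1771/0.3554 = 0.4984
Terminal stock prices: S_uu = 163.8, S_ud = 115, S_dd = 80.75
Terminal payoffs (K − S): max(-17.77, 0) = 0, max(31, 0) = 31, max(65.25, 0) = 65.25
Node u (S = 137.2): V_u = e^(−0.015)·[0.4984·0.0000 + 0.5016·31.0000] = 15.3167
Node d (S = 96.37): V_d = e^(−0.015)·[0.4984·31.0000 + 0.5016·65.2483] = 47.4602
Node 0 (S = 115): V_0 = e^(−0.015)·[0.4984·15.3167 + 0.5016·47.4602] = 30.9704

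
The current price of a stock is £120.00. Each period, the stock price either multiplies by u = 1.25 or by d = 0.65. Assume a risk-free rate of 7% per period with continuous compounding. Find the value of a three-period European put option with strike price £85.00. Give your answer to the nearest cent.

Risk-neutral probability p = (e^0.07 − 0.65)/(1.25 − 0.65) = 0.4225/0.6000 = 0.7042
Terminal stock prices: S_uuu = 234.4, S_uud = 121.9, S_udd = 63.38, S_ddd = 32.95
Terminal payoffs (K − S): max(-149.4, 0) = 0, max(-36.88, 0) = 0, max(21.62, 0) = 21.62, max(52.05, 0) = 52.05
Node uu (S = 187.5): V_uu = e^(−0.07)·[0.7042·0.0000 + 0.2958·0.0000] = 0.0000
Node ud (S = 97.5): V_ud = e^(−0.07)·[0.7042·0.0000 + 0.2958·21.6250] = 5.9646
Node dd (S = 50.7): V_dd = e^(−0.07)·[0.7042·21.6250 + 0.2958·52.0450] = 28.5535
Node u (S = 150): V_u = e^(−0.07)·[0.7042·0.0000 + 0.2958·5.9646] = 1.6452
Node d (S = 78): V_d = e^(−0.07)·[0.7042·5.9646 + 0.2958·28.5535] = 11.7918
Node 0 (S = 120): V_0 = e^(−0.07)·[0.7042·1.6452 + 0.2958·11.7918] = 4.3326

£4.33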